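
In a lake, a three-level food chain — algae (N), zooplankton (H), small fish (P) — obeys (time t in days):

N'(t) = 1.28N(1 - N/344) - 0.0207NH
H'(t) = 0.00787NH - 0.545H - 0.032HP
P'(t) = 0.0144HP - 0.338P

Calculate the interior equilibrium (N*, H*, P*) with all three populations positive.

N* ≈ 213, H* ≈ 23.5, P* ≈ 35.5

From dP/dt = 0: 0.0144H* = 0.338, so H* = 23.5.
From dN/dt = 0: 1.28(1 - N*/344) = 0.0207·23.5, giving N* = 344·(1 - 0.38) = 213.
From dH/dt = 0: 0.00787·213 - 0.545 = 0.032P*, so P* = 1.13/0.032 = 35.5.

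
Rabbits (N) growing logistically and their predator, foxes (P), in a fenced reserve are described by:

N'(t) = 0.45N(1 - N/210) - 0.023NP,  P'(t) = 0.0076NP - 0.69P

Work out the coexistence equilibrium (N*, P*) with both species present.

From dP/dt = 0 with P > 0: 0.0076N* = 0.69, so N* = 90.8.
Substitute into dN/dt = 0: 0.45(1 - 90.8/210) = 0.023P*.
The bracket is 0.568, giving P* = 0.255/0.023 = 11.1.

N* ≈ 90.8, P* ≈ 11.1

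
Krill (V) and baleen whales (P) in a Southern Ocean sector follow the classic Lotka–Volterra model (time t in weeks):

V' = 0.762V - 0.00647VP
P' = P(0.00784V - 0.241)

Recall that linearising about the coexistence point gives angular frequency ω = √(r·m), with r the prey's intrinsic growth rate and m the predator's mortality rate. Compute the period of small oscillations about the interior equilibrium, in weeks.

Here r = 0.762 and m = 0.241, so r·m = 0.184.
ω = √0.184 = 0.429 per week, hence T = 2π/ω ≈ 14.7 weeks.

T ≈ 14.7 weeks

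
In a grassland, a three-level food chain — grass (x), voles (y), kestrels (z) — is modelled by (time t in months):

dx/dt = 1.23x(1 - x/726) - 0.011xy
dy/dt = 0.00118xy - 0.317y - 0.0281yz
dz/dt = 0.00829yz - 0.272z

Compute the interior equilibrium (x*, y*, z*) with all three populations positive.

From dz/dt = 0: 0.00829y* = 0.272, so y* = 32.8.
From dx/dt = 0: 1.23(1 - x*/726) = 0.011·32.8, giving x* = 726·(1 - 0.293) = 513.
From dy/dt = 0: 0.00118·513 - 0.317 = 0.0281z*, so z* = 0.288/0.0281 = 10.3.

x* ≈ 513, y* ≈ 32.8, z* ≈ 10.3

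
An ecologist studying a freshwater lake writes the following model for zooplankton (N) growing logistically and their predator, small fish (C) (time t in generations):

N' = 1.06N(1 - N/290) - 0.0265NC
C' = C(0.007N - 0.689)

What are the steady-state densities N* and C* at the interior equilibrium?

N* ≈ 98.4, C* ≈ 26.4

From dC/dt = 0 with C > 0: 0.007N* = 0.689, so N* = 98.4.
Substitute into dN/dt = 0: 1.06(1 - 98.4/290) = 0.0265C*.
The bracket is 0.661, giving C* = 0.7/0.0265 = 26.4.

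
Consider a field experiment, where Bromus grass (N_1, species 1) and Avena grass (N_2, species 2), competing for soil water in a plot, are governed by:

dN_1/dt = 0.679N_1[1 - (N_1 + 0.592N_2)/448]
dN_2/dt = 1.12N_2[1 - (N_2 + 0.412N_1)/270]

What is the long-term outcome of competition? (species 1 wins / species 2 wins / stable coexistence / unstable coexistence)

Compare the nullcline intercepts: K1/α12 = 448/0.592 = 757 > K2 = 270; K2/α21 = 270/0.412 = 655 > K1 = 448.
Since both inequalities hold, each species can invade when rare, so the interior equilibrium is stable.

stable coexistence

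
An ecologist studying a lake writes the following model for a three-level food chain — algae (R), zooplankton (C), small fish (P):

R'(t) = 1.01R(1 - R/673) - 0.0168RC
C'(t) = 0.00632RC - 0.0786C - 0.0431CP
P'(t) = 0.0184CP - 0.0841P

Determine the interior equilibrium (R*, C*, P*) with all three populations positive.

From dP/dt = 0: 0.0184C* = 0.0841, so C* = 4.57.
From dR/dt = 0: 1.01(1 - R*/673) = 0.0168·4.57, giving R* = 673·(1 - 0.076) = 622.
From dC/dt = 0: 0.00632·622 - 0.0786 = 0.0431P*, so P* = 3.85/0.0431 = 89.4.

R* ≈ 622, C* ≈ 4.57, P* ≈ 89.4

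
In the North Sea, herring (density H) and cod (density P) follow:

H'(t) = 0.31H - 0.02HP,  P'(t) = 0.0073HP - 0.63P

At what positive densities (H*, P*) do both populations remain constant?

Set dP/dt = 0 with P > 0: 0.0073H - 0.63 = 0, so H* = 0.63/0.0073 = 86.3.
Set dH/dt = 0 with H > 0: 0.31 - 0.02P = 0, so P* = 0.31/0.02 = 15.5.

H* ≈ 86.3, P* ≈ 15.5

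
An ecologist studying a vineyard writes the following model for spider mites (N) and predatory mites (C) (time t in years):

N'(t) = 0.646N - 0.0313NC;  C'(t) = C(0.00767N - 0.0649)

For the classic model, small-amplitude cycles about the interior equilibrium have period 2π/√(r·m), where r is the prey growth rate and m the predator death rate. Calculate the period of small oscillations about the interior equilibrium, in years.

T ≈ 30.7 years

Here r = 0.646 and m = 0.0649, so r·m = 0.0419.
ω = √0.0419 = 0.205 per year, hence T = 2π/ω ≈ 30.7 years.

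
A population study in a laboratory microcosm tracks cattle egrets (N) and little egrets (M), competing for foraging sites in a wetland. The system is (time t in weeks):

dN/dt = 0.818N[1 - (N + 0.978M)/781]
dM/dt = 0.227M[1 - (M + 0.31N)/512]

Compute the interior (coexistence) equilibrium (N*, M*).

N* ≈ 402, M* ≈ 387

Setting both brackets to zero gives the nullclines N + 0.978M = 781 and 0.31N + M = 512.
Substituting M = 512 - 0.31N into the first: N(1 - 0.978·0.31) = 781 - 0.978·512.
So N* = 280/0.697 = 402, and then M* = 512 - 0.31·402 = 387.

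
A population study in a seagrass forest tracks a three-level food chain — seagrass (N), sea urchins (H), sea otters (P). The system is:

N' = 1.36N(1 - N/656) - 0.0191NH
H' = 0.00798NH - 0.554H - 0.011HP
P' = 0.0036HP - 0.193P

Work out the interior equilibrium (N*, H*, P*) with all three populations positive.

N* ≈ 162, H* ≈ 53.6, P* ≈ 67.2

From dP/dt = 0: 0.0036H* = 0.193, so H* = 53.6.
From dN/dt = 0: 1.36(1 - N*/656) = 0.0191·53.6, giving N* = 656·(1 - 0.753) = 162.
From dH/dt = 0: 0.00798·162 - 0.554 = 0.011P*, so P* = 0.739/0.011 = 67.2.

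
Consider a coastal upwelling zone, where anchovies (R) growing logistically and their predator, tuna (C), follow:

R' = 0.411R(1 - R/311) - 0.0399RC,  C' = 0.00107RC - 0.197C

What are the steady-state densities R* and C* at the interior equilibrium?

From dC/dt = 0 with C > 0: 0.00107R* = 0.197, so R* = 184.
Substitute into dR/dt = 0: 0.411(1 - 184/311) = 0.0399C*.
The bracket is 0.408, giving C* = 0.168/0.0399 = 4.2.

R* ≈ 184, C* ≈ 4.2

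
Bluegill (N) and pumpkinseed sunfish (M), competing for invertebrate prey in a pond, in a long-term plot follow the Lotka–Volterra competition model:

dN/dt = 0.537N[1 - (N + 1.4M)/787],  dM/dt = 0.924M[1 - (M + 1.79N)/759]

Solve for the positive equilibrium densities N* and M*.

N* ≈ 183, M* ≈ 431

Setting both brackets to zero gives the nullclines N + 1.4M = 787 and 1.79N + M = 759.
Substituting M = 759 - 1.79N into the first: N(1 - 1.4·1.79) = 787 - 1.4·759.
So N* = -276/-1.51 = 183, and then M* = 759 - 1.79·183 = 431.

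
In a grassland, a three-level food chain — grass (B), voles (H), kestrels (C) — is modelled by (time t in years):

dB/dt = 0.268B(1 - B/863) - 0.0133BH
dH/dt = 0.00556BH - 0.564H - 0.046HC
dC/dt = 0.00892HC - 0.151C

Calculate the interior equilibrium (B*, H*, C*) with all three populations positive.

B* ≈ 138, H* ≈ 16.9, C* ≈ 4.42

From dC/dt = 0: 0.00892H* = 0.151, so H* = 16.9.
From dB/dt = 0: 0.268(1 - B*/863) = 0.0133·16.9, giving B* = 863·(1 - 0.84) = 138.
From dH/dt = 0: 0.00556·138 - 0.564 = 0.046C*, so C* = 0.203/0.046 = 4.42.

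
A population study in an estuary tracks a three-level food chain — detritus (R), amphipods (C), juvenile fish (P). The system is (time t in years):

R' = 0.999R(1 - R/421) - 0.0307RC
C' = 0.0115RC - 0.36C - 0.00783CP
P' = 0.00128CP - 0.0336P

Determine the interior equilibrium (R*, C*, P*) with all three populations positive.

From dP/dt = 0: 0.00128C* = 0.0336, so C* = 26.2.
From dR/dt = 0: 0.999(1 - R*/421) = 0.0307·26.2, giving R* = 421·(1 - 0.807) = 81.4.
From dC/dt = 0: 0.0115·81.4 - 0.36 = 0.00783P*, so P* = 0.576/0.00783 = 73.6.

R* ≈ 81.4, C* ≈ 26.2, P* ≈ 73.6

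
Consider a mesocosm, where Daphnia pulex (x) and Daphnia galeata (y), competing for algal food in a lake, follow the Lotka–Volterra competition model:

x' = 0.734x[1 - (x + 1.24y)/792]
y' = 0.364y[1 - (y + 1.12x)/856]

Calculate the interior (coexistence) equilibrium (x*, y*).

Setting both brackets to zero gives the nullclines x + 1.24y = 792 and 1.12x + y = 856.
Substituting y = 856 - 1.12x into the first: x(1 - 1.24·1.12) = 792 - 1.24·856.
So x* = -269/-0.389 = 693, and then y* = 856 - 1.12·693 = 79.8.

x* ≈ 693, y* ≈ 79.8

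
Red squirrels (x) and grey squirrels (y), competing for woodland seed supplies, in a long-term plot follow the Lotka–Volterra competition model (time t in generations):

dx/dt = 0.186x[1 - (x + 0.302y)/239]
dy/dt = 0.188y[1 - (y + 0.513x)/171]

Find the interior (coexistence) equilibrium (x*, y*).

Setting both brackets to zero gives the nullclines x + 0.302y = 239 and 0.513x + y = 171.
Substituting y = 171 - 0.513x into the first: x(1 - 0.302·0.513) = 239 - 0.302·171.
So x* = 187/0.845 = 222, and then y* = 171 - 0.513·222 = 57.3.

x* ≈ 222, y* ≈ 57.3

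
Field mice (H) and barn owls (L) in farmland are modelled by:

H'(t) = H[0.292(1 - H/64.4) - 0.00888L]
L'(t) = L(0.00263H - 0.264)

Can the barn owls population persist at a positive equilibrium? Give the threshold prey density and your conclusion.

The predator equation gives dL/dt > 0 only when H > 0.264/0.00263 = 100.
Without the predator, H → K = 64.4. Since 64.4 < 100, the predator cannot invade.

Threshold H = 100; K < 100, so no, the predator goes extinct.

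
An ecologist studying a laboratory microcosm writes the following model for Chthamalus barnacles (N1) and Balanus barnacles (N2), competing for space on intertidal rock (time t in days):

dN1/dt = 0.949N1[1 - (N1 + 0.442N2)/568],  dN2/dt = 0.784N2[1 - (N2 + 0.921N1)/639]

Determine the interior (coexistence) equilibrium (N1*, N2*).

Setting both brackets to zero gives the nullclines N1 + 0.442N2 = 568 and 0.921N1 + N2 = 639.
Substituting N2 = 639 - 0.921N1 into the first: N1(1 - 0.442·0.921) = 568 - 0.442·639.
So N1* = 286/0.593 = 482, and then N2* = 639 - 0.921·482 = 195.

N1* ≈ 482, N2* ≈ 195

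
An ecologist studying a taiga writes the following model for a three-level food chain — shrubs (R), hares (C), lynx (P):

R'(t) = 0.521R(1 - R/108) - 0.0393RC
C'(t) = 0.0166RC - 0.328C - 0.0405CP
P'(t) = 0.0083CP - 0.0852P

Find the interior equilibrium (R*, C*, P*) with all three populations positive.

From dP/dt = 0: 0.0083C* = 0.0852, so C* = 10.3.
From dR/dt = 0: 0.521(1 - R*/108) = 0.0393·10.3, giving R* = 108·(1 - 0.774) = 24.4.
From dC/dt = 0: 0.0166·24.4 - 0.328 = 0.0405P*, so P* = 0.0766/0.0405 = 1.89.

R* ≈ 24.4, C* ≈ 10.3, P* ≈ 1.89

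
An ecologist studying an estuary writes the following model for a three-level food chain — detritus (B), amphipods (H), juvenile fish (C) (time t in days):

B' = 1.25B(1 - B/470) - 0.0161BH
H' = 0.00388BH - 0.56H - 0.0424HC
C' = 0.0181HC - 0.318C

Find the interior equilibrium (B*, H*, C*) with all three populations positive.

B* ≈ 364, H* ≈ 17.6, C* ≈ 20.1

From dC/dt = 0: 0.0181H* = 0.318, so H* = 17.6.
From dB/dt = 0: 1.25(1 - B*/470) = 0.0161·17.6, giving B* = 470·(1 - 0.226) = 364.
From dH/dt = 0: 0.00388·364 - 0.56 = 0.0424C*, so C* = 0.851/0.0424 = 20.1.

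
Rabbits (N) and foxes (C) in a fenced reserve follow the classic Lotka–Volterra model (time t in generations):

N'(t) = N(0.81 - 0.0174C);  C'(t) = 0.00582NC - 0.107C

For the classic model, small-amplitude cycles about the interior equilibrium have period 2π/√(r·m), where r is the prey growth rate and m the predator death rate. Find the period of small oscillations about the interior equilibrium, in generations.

Here r = 0.81 and m = 0.107, so r·m = 0.0867.
ω = √0.0867 = 0.294 per generation, hence T = 2π/ω ≈ 21.3 generations.

T ≈ 21.3 generations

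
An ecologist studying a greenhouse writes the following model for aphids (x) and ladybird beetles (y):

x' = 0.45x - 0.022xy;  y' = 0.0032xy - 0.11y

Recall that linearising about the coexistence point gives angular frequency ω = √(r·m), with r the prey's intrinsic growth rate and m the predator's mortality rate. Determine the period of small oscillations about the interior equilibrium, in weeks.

Here r = 0.45 and m = 0.11, so r·m = 0.0495.
ω = √0.0495 = 0.222 per week, hence T = 2π/ω ≈ 28.2 weeks.

T ≈ 28.2 weeks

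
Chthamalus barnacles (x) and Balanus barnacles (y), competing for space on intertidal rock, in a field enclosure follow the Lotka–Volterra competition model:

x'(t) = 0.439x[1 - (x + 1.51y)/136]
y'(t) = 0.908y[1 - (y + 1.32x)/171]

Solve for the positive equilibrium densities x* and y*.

Setting both brackets to zero gives the nullclines x + 1.51y = 136 and 1.32x + y = 171.
Substituting y = 171 - 1.32x into the first: x(1 - 1.51·1.32) = 136 - 1.51·171.
So x* = -122/-0.993 = 123, and then y* = 171 - 1.32·123 = 8.58.

x* ≈ 123, y* ≈ 8.58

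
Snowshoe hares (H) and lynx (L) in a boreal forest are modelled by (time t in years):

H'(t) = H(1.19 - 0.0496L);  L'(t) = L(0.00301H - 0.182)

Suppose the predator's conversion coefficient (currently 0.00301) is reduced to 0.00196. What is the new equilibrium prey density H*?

H* ≈ 92.9

At the interior fixed point, setting dL/dt = 0 with L > 0 fixes H* = (predator death rate)/(HL coefficient) — independent of the other coefficients.
With the change, H* = 0.182/0.00196 = 92.9; it rises from 60.5.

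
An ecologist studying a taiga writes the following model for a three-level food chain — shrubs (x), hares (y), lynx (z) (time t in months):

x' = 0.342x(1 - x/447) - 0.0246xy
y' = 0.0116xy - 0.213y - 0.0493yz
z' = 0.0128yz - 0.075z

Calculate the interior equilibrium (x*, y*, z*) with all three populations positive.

x* ≈ 259, y* ≈ 5.86, z* ≈ 56.5

From dz/dt = 0: 0.0128y* = 0.075, so y* = 5.86.
From dx/dt = 0: 0.342(1 - x*/447) = 0.0246·5.86, giving x* = 447·(1 - 0.421) = 259.
From dy/dt = 0: 0.0116·259 - 0.213 = 0.0493z*, so z* = 2.79/0.0493 = 56.5.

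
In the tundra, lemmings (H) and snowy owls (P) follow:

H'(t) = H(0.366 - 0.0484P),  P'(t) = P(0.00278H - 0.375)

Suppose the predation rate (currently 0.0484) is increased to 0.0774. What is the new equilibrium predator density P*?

At the interior fixed point, setting dH/dt = 0 with H > 0 fixes P* = (prey growth rate)/(HP coefficient) — independent of the other coefficients.
With the change, P* = 0.366/0.0774 = 4.73; it falls from 7.56.

P* ≈ 4.73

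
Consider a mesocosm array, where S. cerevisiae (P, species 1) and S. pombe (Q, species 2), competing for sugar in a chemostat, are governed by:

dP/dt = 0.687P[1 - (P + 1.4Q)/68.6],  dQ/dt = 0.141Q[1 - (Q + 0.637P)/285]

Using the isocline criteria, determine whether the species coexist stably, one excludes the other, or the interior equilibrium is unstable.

Compare the nullcline intercepts: K1/α12 = 68.6/1.4 = 49 < K2 = 285; K2/α21 = 285/0.637 = 447 > K1 = 68.6.
Since the inequalities point opposite ways, species 2 can invade but species 1 cannot.

species 2 excludes species 1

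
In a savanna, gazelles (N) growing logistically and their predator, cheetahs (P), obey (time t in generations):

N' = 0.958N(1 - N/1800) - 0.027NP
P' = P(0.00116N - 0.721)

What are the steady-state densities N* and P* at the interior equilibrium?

From dP/dt = 0 with P > 0: 0.00116N* = 0.721, so N* = 622.
Substitute into dN/dt = 0: 0.958(1 - 622/1800) = 0.027P*.
The bracket is 0.655, giving P* = 0.627/0.027 = 23.2.

N* ≈ 622, P* ≈ 23.2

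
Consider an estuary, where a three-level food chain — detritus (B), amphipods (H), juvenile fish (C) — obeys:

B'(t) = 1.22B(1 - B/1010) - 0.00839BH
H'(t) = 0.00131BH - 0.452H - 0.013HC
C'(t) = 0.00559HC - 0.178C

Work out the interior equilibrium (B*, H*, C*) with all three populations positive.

From dC/dt = 0: 0.00559H* = 0.178, so H* = 31.8.
From dB/dt = 0: 1.22(1 - B*/1010) = 0.00839·31.8, giving B* = 1010·(1 - 0.219) = 789.
From dH/dt = 0: 0.00131·789 - 0.452 = 0.013C*, so C* = 0.581/0.013 = 44.7.

B* ≈ 789, H* ≈ 31.8, C* ≈ 44.7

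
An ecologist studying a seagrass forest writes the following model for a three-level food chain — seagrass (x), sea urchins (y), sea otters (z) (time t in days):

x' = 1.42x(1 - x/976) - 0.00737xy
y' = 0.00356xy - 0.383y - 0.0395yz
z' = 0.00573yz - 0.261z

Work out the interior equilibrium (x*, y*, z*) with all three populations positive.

x* ≈ 745, y* ≈ 45.5, z* ≈ 57.5

From dz/dt = 0: 0.00573y* = 0.261, so y* = 45.5.
From dx/dt = 0: 1.42(1 - x*/976) = 0.00737·45.5, giving x* = 976·(1 - 0.236) = 745.
From dy/dt = 0: 0.00356·745 - 0.383 = 0.0395z*, so z* = 2.27/0.0395 = 57.5.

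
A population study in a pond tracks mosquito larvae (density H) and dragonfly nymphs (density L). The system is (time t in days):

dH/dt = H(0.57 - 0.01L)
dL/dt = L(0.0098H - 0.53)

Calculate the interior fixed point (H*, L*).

H* ≈ 54.1, L* ≈ 57

Set dL/dt = 0 with L > 0: 0.0098H - 0.53 = 0, so H* = 0.53/0.0098 = 54.1.
Set dH/dt = 0 with H > 0: 0.57 - 0.01L = 0, so L* = 0.57/0.01 = 57.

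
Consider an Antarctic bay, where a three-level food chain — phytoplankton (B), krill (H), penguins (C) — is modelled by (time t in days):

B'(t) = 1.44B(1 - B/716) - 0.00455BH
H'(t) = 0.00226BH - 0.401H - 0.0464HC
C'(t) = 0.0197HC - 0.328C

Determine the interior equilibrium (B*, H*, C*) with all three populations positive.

B* ≈ 678, H* ≈ 16.6, C* ≈ 24.4

From dC/dt = 0: 0.0197H* = 0.328, so H* = 16.6.
From dB/dt = 0: 1.44(1 - B*/716) = 0.00455·16.6, giving B* = 716·(1 - 0.0526) = 678.
From dH/dt = 0: 0.00226·678 - 0.401 = 0.0464C*, so C* = 1.13/0.0464 = 24.4.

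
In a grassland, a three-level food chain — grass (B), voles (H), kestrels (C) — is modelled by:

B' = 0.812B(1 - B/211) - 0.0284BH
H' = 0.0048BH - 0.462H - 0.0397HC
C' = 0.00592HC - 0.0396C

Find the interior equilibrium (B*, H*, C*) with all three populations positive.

From dC/dt = 0: 0.00592H* = 0.0396, so H* = 6.69.
From dB/dt = 0: 0.812(1 - B*/211) = 0.0284·6.69, giving B* = 211·(1 - 0.234) = 162.
From dH/dt = 0: 0.0048·162 - 0.462 = 0.0397C*, so C* = 0.314/0.0397 = 7.91.

B* ≈ 162, H* ≈ 6.69, C* ≈ 7.91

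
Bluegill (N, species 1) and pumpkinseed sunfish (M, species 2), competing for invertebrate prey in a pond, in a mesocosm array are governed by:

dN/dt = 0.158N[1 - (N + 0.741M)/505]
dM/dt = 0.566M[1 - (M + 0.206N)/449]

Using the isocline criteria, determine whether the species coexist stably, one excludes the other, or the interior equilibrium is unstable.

stable coexistence

Compare the nullcline intercepts: K1/α12 = 505/0.741 = 682 > K2 = 449; K2/α21 = 449/0.206 = 2180 > K1 = 505.
Since both inequalities hold, each species can invade when rare, so the interior equilibrium is stable.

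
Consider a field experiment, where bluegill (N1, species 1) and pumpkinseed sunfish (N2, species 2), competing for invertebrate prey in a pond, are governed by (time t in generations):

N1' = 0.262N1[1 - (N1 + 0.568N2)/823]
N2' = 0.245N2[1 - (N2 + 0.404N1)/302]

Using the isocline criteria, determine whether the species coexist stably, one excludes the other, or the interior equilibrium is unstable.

species 1 excludes species 2

Compare the nullcline intercepts: K1/α12 = 823/0.568 = 1450 > K2 = 302; K2/α21 = 302/0.404 = 748 < K1 = 823.
Since the inequalities point opposite ways, species 1 can invade but species 2 cannot.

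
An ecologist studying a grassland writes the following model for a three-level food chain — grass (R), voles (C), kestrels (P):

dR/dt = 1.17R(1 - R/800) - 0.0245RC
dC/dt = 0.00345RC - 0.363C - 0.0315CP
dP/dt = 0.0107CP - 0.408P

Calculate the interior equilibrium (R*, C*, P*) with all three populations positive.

From dP/dt = 0: 0.0107C* = 0.408, so C* = 38.1.
From dR/dt = 0: 1.17(1 - R*/800) = 0.0245·38.1, giving R* = 800·(1 - 0.798) = 161.
From dC/dt = 0: 0.00345·161 - 0.363 = 0.0315P*, so P* = 0.193/0.0315 = 6.13.

R* ≈ 161, C* ≈ 38.1, P* ≈ 6.13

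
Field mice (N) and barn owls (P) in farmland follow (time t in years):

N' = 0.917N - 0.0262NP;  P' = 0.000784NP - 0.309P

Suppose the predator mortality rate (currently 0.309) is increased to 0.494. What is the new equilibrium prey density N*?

At the interior fixed point, setting dP/dt = 0 with P > 0 fixes N* = (predator death rate)/(NP coefficient) — independent of the other coefficients.
With the change, N* = 0.494/0.000784 = 630; it rises from 394.

N* ≈ 630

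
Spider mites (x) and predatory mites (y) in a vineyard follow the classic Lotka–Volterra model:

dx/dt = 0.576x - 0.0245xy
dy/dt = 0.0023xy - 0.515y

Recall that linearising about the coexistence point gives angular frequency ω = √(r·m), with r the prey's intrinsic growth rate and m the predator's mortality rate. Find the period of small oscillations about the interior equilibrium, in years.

Here r = 0.576 and m = 0.515, so r·m = 0.297.
ω = √0.297 = 0.545 per year, hence T = 2π/ω ≈ 11.5 years.

T ≈ 11.5 years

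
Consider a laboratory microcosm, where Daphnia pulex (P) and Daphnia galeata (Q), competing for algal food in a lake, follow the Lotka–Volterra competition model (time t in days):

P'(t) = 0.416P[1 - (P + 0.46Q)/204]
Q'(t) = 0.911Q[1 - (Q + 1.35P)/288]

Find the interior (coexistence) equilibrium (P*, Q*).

P* ≈ 189, Q* ≈ 33.2

Setting both brackets to zero gives the nullclines P + 0.46Q = 204 and 1.35P + Q = 288.
Substituting Q = 288 - 1.35P into the first: P(1 - 0.46·1.35) = 204 - 0.46·288.
So P* = 71.5/0.379 = 189, and then Q* = 288 - 1.35·189 = 33.2.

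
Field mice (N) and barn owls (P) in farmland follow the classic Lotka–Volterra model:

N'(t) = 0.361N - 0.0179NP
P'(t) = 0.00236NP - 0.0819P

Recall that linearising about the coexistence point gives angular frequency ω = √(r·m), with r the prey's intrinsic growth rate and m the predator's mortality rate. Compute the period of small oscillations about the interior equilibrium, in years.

T ≈ 36.5 years

Here r = 0.361 and m = 0.0819, so r·m = 0.0296.
ω = √0.0296 = 0.172 per year, hence T = 2π/ω ≈ 36.5 years.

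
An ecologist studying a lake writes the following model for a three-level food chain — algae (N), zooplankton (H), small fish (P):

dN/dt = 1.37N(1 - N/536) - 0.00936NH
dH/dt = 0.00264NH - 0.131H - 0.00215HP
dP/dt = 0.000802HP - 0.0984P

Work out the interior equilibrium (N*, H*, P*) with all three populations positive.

N* ≈ 86.7, H* ≈ 123, P* ≈ 45.5

From dP/dt = 0: 0.000802H* = 0.0984, so H* = 123.
From dN/dt = 0: 1.37(1 - N*/536) = 0.00936·123, giving N* = 536·(1 - 0.838) = 86.7.
From dH/dt = 0: 0.00264·86.7 - 0.131 = 0.00215P*, so P* = 0.0979/0.00215 = 45.5.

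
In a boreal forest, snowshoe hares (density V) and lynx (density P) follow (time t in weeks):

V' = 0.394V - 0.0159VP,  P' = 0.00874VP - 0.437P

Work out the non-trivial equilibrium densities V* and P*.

V* ≈ 50, P* ≈ 24.8

Set dP/dt = 0 with P > 0: 0.00874V - 0.437 = 0, so V* = 0.437/0.00874 = 50.
Set dV/dt = 0 with V > 0: 0.394 - 0.0159P = 0, so P* = 0.394/0.0159 = 24.8.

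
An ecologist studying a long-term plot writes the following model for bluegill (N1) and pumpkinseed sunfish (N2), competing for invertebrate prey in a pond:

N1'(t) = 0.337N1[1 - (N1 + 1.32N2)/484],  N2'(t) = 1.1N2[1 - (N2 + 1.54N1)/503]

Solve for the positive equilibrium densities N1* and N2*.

Setting both brackets to zero gives the nullclines N1 + 1.32N2 = 484 and 1.54N1 + N2 = 503.
Substituting N2 = 503 - 1.54N1 into the first: N1(1 - 1.32·1.54) = 484 - 1.32·503.
So N1* = -180/-1.03 = 174, and then N2* = 503 - 1.54·174 = 235.

N1* ≈ 174, N2* ≈ 235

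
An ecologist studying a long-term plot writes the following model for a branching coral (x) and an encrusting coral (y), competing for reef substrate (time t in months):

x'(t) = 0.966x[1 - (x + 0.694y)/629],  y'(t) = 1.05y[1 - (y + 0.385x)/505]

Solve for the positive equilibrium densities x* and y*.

x* ≈ 380, y* ≈ 359

Setting both brackets to zero gives the nullclines x + 0.694y = 629 and 0.385x + y = 505.
Substituting y = 505 - 0.385x into the first: x(1 - 0.694·0.385) = 629 - 0.694·505.
So x* = 279/0.733 = 380, and then y* = 505 - 0.385·380 = 359.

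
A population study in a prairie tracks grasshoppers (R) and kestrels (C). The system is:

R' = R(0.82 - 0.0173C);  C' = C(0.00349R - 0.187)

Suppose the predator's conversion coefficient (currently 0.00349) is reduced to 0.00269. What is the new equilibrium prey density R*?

At the interior fixed point, setting dC/dt = 0 with C > 0 fixes R* = (predator death rate)/(RC coefficient) — independent of the other coefficients.
With the change, R* = 0.187/0.00269 = 69.5; it rises from 53.6.

R* ≈ 69.5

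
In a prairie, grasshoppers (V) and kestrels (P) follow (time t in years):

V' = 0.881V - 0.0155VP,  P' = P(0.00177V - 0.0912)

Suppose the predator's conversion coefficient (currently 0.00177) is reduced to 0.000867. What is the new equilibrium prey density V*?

V* ≈ 105

At the interior fixed point, setting dP/dt = 0 with P > 0 fixes V* = (predator death rate)/(VP coefficient) — independent of the other coefficients.
With the change, V* = 0.0912/0.000867 = 105; it rises from 51.5.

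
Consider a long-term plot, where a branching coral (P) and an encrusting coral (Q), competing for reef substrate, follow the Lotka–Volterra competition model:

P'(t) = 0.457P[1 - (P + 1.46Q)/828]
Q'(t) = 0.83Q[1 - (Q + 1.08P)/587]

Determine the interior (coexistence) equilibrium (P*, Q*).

Setting both brackets to zero gives the nullclines P + 1.46Q = 828 and 1.08P + Q = 587.
Substituting Q = 587 - 1.08P into the first: P(1 - 1.46·1.08) = 828 - 1.46·587.
So P* = -29/-0.577 = 50.3, and then Q* = 587 - 1.08·50.3 = 533.

P* ≈ 50.3, Q* ≈ 533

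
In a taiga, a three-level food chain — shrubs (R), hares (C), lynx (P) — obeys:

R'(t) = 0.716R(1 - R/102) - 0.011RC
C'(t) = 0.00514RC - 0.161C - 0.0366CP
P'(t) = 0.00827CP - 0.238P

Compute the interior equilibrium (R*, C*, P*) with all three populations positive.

R* ≈ 56.9, C* ≈ 28.8, P* ≈ 3.59

From dP/dt = 0: 0.00827C* = 0.238, so C* = 28.8.
From dR/dt = 0: 0.716(1 - R*/102) = 0.011·28.8, giving R* = 102·(1 - 0.442) = 56.9.
From dC/dt = 0: 0.00514·56.9 - 0.161 = 0.0366P*, so P* = 0.131/0.0366 = 3.59.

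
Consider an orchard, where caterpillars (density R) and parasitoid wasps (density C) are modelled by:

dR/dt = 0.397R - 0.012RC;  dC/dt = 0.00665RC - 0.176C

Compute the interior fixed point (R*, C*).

R* ≈ 26.5, C* ≈ 33.1

Set dC/dt = 0 with C > 0: 0.00665R - 0.176 = 0, so R* = 0.176/0.00665 = 26.5.
Set dR/dt = 0 with R > 0: 0.397 - 0.012C = 0, so C* = 0.397/0.012 = 33.1.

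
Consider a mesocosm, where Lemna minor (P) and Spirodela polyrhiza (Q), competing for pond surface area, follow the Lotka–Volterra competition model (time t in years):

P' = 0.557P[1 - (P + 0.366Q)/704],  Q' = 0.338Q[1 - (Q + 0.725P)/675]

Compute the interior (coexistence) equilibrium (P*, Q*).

P* ≈ 622, Q* ≈ 224

Setting both brackets to zero gives the nullclines P + 0.366Q = 704 and 0.725P + Q = 675.
Substituting Q = 675 - 0.725P into the first: P(1 - 0.366·0.725) = 704 - 0.366·675.
So P* = 457/0.735 = 622, and then Q* = 675 - 0.725·622 = 224.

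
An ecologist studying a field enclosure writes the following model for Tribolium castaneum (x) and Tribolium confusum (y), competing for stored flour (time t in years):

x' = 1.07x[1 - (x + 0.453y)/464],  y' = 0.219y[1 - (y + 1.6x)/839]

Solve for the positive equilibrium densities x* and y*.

x* ≈ 305, y* ≈ 351

Setting both brackets to zero gives the nullclines x + 0.453y = 464 and 1.6x + y = 839.
Substituting y = 839 - 1.6x into the first: x(1 - 0.453·1.6) = 464 - 0.453·839.
So x* = 83.9/0.275 = 305, and then y* = 839 - 1.6·305 = 351.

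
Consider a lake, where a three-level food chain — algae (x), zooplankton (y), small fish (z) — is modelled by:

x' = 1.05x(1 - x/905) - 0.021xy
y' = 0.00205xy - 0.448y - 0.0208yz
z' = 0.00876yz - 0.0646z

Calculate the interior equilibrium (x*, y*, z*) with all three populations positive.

From dz/dt = 0: 0.00876y* = 0.0646, so y* = 7.37.
From dx/dt = 0: 1.05(1 - x*/905) = 0.021·7.37, giving x* = 905·(1 - 0.147) = 772.
From dy/dt = 0: 0.00205·772 - 0.448 = 0.0208z*, so z* = 1.13/0.0208 = 54.5.

x* ≈ 772, y* ≈ 7.37, z* ≈ 54.5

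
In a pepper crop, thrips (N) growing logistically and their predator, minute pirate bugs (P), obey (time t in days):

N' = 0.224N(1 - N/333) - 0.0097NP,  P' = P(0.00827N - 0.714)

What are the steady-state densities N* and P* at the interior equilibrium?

N* ≈ 86.3, P* ≈ 17.1

From dP/dt = 0 with P > 0: 0.00827N* = 0.714, so N* = 86.3.
Substitute into dN/dt = 0: 0.224(1 - 86.3/333) = 0.0097P*.
The bracket is 0.741, giving P* = 0.166/0.0097 = 17.1.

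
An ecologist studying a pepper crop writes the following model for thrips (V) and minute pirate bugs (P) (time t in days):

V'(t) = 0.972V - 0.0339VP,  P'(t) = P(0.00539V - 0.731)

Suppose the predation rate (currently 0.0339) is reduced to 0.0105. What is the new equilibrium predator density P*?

P* ≈ 92.6

At the interior fixed point, setting dV/dt = 0 with V > 0 fixes P* = (prey growth rate)/(VP coefficient) — independent of the other coefficients.
With the change, P* = 0.972/0.0105 = 92.6; it rises from 28.7.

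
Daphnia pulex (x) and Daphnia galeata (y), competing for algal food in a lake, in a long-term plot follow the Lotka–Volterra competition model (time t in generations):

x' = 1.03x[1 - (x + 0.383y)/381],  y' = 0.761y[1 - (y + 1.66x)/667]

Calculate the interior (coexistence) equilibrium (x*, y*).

x* ≈ 345, y* ≈ 94.8

Setting both brackets to zero gives the nullclines x + 0.383y = 381 and 1.66x + y = 667.
Substituting y = 667 - 1.66x into the first: x(1 - 0.383·1.66) = 381 - 0.383·667.
So x* = 126/0.364 = 345, and then y* = 667 - 1.66·345 = 94.8.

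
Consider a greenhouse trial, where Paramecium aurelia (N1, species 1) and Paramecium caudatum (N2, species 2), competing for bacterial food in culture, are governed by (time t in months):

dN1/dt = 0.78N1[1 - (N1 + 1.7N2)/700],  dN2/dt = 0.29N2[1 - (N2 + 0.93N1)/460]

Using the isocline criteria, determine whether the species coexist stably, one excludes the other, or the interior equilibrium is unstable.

Compare the nullcline intercepts: K1/α12 = 700/1.7 = 412 < K2 = 460; K2/α21 = 460/0.93 = 495 < K1 = 700.
Since both are reversed, neither can invade when rare; the interior point is a saddle.

unstable coexistence (outcome depends on initial conditions)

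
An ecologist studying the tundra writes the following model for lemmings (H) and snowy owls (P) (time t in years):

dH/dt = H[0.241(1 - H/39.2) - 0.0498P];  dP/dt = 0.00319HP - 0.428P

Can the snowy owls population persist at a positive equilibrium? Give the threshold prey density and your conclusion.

Threshold H = 134; K < 134, so no, the predator goes extinct.

The predator equation gives dP/dt > 0 only when H > 0.428/0.00319 = 134.
Without the predator, H → K = 39.2. Since 39.2 < 134, the predator cannot invade.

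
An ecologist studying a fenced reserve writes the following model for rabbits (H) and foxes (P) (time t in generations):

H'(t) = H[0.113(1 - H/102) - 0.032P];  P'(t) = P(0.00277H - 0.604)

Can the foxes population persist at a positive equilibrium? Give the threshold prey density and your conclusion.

The predator equation gives dP/dt > 0 only when H > 0.604/0.00277 = 218.
Without the predator, H → K = 102. Since 102 < 218, the predator cannot invade.

Threshold H = 218; K < 218, so no, the predator goes extinct.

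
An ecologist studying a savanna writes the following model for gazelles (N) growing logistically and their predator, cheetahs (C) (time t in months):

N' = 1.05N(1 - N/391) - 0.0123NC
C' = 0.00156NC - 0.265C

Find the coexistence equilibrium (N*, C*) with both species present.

From dC/dt = 0 with C > 0: 0.00156N* = 0.265, so N* = 170.
Substitute into dN/dt = 0: 1.05(1 - 170/391) = 0.0123C*.
The bracket is 0.566, giving C* = 0.594/0.0123 = 48.3.

N* ≈ 170, C* ≈ 48.3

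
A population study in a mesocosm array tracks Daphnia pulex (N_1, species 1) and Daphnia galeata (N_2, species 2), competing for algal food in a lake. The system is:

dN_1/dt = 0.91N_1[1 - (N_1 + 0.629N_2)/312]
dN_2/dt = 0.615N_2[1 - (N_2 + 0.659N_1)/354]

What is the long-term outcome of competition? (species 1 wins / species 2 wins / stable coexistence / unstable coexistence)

Compare the nullcline intercepts: K1/α12 = 312/0.629 = 496 > K2 = 354; K2/α21 = 354/0.659 = 537 > K1 = 312.
Since both inequalities hold, each species can invade when rare, so the interior equilibrium is stable.

stable coexistence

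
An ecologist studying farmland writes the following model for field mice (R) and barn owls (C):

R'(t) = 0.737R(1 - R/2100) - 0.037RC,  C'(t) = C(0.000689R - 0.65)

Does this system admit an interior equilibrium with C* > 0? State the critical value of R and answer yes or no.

The predator equation gives dC/dt > 0 only when R > 0.65/0.000689 = 943.
Without the predator, R → K = 2100. Since 2100 > 943, the predator can invade and persist.

Threshold R = 943; K > 943, so yes, the predator persists.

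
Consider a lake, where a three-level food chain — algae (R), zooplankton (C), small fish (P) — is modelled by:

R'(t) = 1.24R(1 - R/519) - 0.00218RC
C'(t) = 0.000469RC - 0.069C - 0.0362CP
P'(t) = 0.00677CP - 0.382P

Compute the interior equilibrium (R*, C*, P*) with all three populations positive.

From dP/dt = 0: 0.00677C* = 0.382, so C* = 56.4.
From dR/dt = 0: 1.24(1 - R*/519) = 0.00218·56.4, giving R* = 519·(1 - 0.0992) = 468.
From dC/dt = 0: 0.000469·468 - 0.069 = 0.0362P*, so P* = 0.15/0.0362 = 4.15.

R* ≈ 468, C* ≈ 56.4, P* ≈ 4.15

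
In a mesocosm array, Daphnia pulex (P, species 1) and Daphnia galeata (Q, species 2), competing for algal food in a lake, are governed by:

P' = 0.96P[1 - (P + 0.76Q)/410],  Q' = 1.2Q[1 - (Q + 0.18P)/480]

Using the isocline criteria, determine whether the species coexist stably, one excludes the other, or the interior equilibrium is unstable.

stable coexistence

Compare the nullcline intercepts: K1/α12 = 410/0.76 = 539 > K2 = 480; K2/α21 = 480/0.18 = 2670 > K1 = 410.
Since both inequalities hold, each species can invade when rare, so the interior equilibrium is stable.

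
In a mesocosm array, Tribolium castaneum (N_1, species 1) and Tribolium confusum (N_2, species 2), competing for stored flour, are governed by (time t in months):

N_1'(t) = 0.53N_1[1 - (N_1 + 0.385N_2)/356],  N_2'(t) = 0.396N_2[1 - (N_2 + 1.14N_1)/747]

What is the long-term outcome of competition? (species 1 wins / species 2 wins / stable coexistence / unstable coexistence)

Compare the nullcline intercepts: K1/α12 = 356/0.385 = 925 > K2 = 747; K2/α21 = 747/1.14 = 655 > K1 = 356.
Since both inequalities hold, each species can invade when rare, so the interior equilibrium is stable.

stable coexistence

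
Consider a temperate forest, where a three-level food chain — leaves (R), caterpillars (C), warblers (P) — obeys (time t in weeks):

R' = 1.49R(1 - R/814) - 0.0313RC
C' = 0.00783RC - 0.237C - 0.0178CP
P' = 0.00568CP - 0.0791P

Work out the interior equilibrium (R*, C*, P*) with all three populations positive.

From dP/dt = 0: 0.00568C* = 0.0791, so C* = 13.9.
From dR/dt = 0: 1.49(1 - R*/814) = 0.0313·13.9, giving R* = 814·(1 - 0.293) = 576.
From dC/dt = 0: 0.00783·576 - 0.237 = 0.0178P*, so P* = 4.27/0.0178 = 240.

R* ≈ 576, C* ≈ 13.9, P* ≈ 240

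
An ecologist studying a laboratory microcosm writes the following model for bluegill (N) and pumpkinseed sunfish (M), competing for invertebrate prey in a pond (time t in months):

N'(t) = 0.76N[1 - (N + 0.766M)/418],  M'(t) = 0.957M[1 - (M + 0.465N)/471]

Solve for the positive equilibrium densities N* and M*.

N* ≈ 88.9, M* ≈ 430

Setting both brackets to zero gives the nullclines N + 0.766M = 418 and 0.465N + M = 471.
Substituting M = 471 - 0.465N into the first: N(1 - 0.766·0.465) = 418 - 0.766·471.
So N* = 57.2/0.644 = 88.9, and then M* = 471 - 0.465·88.9 = 430.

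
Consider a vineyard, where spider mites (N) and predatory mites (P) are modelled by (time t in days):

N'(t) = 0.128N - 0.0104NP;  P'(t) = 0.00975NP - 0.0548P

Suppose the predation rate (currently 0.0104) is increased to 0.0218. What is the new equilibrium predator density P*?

P* ≈ 5.87

At the interior fixed point, setting dN/dt = 0 with N > 0 fixes P* = (prey growth rate)/(NP coefficient) — independent of the other coefficients.
With the change, P* = 0.128/0.0218 = 5.87; it falls from 12.3.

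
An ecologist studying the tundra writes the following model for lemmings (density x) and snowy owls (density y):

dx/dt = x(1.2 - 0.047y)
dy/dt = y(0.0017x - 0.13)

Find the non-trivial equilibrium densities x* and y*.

x* ≈ 76.5, y* ≈ 25.5

Set dy/dt = 0 with y > 0: 0.0017x - 0.13 = 0, so x* = 0.13/0.0017 = 76.5.
Set dx/dt = 0 with x > 0: 1.2 - 0.047y = 0, so y* = 1.2/0.047 = 25.5.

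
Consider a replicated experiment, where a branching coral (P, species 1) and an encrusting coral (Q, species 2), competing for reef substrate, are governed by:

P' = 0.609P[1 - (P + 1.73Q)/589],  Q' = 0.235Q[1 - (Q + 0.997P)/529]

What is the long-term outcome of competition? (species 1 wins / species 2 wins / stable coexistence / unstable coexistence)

Compare the nullcline intercepts: K1/α12 = 589/1.73 = 340 < K2 = 529; K2/α21 = 529/0.997 = 531 < K1 = 589.
Since both are reversed, neither can invade when rare; the interior point is a saddle.

unstable coexistence (outcome depends on initial conditions)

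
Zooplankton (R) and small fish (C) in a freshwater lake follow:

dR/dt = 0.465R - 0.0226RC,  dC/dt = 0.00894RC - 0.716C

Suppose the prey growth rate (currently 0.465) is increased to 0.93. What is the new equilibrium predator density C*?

At the interior fixed point, setting dR/dt = 0 with R > 0 fixes C* = (prey growth rate)/(RC coefficient) — independent of the other coefficients.
With the change, C* = 0.93/0.0226 = 41.2; it rises from 20.6.

C* ≈ 41.2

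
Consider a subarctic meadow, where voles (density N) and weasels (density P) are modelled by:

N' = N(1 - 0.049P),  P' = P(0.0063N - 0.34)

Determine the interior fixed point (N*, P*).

Set dP/dt = 0 with P > 0: 0.0063N - 0.34 = 0, so N* = 0.34/0.0063 = 54.
Set dN/dt = 0 with N > 0: 1 - 0.049P = 0, so P* = 1/0.049 = 20.4.

N* ≈ 54, P* ≈ 20.4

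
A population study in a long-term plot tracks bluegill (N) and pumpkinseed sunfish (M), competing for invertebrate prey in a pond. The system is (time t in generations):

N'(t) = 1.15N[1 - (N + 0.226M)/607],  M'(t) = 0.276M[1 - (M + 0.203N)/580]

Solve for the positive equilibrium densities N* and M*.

Setting both brackets to zero gives the nullclines N + 0.226M = 607 and 0.203N + M = 580.
Substituting M = 580 - 0.203N into the first: N(1 - 0.226·0.203) = 607 - 0.226·580.
So N* = 476/0.954 = 499, and then M* = 580 - 0.203·499 = 479.

N* ≈ 499, M* ≈ 479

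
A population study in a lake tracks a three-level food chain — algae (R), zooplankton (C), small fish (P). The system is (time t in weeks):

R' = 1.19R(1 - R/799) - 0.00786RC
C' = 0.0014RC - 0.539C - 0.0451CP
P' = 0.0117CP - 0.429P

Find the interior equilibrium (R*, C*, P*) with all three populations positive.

R* ≈ 605, C* ≈ 36.7, P* ≈ 6.84

From dP/dt = 0: 0.0117C* = 0.429, so C* = 36.7.
From dR/dt = 0: 1.19(1 - R*/799) = 0.00786·36.7, giving R* = 799·(1 - 0.242) = 605.
From dC/dt = 0: 0.0014·605 - 0.539 = 0.0451P*, so P* = 0.309/0.0451 = 6.84.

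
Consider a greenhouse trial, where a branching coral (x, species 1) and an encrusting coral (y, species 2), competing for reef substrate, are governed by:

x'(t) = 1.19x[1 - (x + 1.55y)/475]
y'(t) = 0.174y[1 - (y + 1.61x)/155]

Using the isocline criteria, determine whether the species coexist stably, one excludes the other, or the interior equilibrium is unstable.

species 1 excludes species 2

Compare the nullcline intercepts: K1/α12 = 475/1.55 = 306 > K2 = 155; K2/α21 = 155/1.61 = 96.3 < K1 = 475.
Since the inequalities point opposite ways, species 1 can invade but species 2 cannot.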